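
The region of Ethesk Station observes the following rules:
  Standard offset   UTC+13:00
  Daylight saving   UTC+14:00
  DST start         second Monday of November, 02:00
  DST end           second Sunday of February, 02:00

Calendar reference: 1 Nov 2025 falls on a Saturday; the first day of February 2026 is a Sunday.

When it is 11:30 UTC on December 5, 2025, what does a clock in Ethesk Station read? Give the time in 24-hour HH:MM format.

01:30

1 November 2025 is a Saturday, so the first Monday is November 3 and the second is November 10.
1 February 2026 is a Sunday, so the first Sunday is February 1 and the second is February 8.
At the standard offset (UTC+13:00), 11:30 UTC + 13h = 00:30 Ethesk Station standard time (rolling into the next day, 6 December 2025).
Daylight saving runs 10 November 2025 – 8 February 2026; the standard-time date in Ethesk Station, December 6, 2025, is inside that window, so Ethesk Station is at UTC+14:00.
11:30 UTC + 14h = 01:30 local (rolling into the next day, 6 December 2025).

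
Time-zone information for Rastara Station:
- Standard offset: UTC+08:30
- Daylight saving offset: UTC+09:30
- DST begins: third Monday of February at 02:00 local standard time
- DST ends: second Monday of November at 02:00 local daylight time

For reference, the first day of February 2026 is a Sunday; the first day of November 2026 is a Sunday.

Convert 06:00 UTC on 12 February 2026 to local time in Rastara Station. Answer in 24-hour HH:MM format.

14:30

1 February 2026 is a Sunday, so the first Monday is February 2 and the third is February 16.
1 November 2026 is a Sunday, so the first Monday is November 2 and the second is November 9.
At the standard offset (UTC+08:30), 06:00 UTC + 8h30m = 14:30 Rastara Station standard time.
Daylight saving runs 16 February – 9 November; the standard-time date in Rastara Station, 12 February 2026, is outside that window, so Rastara Station is on standard time at UTC+08:30.
06:00 UTC + 8h30m = 14:30 local.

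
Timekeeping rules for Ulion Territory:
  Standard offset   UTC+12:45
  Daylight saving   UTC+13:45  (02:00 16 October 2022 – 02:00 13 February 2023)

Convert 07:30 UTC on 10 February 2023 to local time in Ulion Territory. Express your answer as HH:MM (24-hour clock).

At the standard offset (UTC+12:45), 07:30 UTC + 12h45m = 20:15 Ulion Territory standard time.
Daylight saving runs 16 October 2022 – 13 February 2023; the standard-time date in Ulion Territory, 10 February 2023, is inside that window, so Ulion Territory is at UTC+13:45.
07:30 UTC + 13h45m = 21:15 local.

21:15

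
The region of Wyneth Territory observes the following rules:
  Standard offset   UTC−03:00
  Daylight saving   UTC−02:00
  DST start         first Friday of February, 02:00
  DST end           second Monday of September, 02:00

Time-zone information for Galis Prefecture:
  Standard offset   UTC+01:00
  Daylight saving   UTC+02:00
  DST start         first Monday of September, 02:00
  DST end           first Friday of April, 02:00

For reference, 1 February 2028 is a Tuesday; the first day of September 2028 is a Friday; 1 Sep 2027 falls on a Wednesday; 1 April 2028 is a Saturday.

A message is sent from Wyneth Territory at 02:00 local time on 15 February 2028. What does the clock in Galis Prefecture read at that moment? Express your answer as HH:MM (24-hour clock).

06:00

1 February 2028 is a Tuesday, so the first Friday is February 4.
1 September 2028 is a Friday, so the first Monday is September 4 and the second is September 11.
15 February 2028 lies within the daylight-saving period (4 February – 11 September), so Wyneth Territory is on daylight time, UTC−02:00.
02:00 Wyneth Territory + 2h = 04:00 UTC.
1 September 2027 is a Wednesday, so the first Monday is September 6.
1 April 2028 is a Saturday, so the first Friday is April 7.
At the standard offset (UTC+01:00), 04:00 UTC + 1h = 05:00 Galis Prefecture standard time.
Daylight saving runs 6 September 2027 – 7 April 2028; the standard-time date in Galis Prefecture, 15 February 2028, is inside that window, so Galis Prefecture is at UTC+02:00.
04:00 UTC + 2h = 06:00 Galis Prefecture.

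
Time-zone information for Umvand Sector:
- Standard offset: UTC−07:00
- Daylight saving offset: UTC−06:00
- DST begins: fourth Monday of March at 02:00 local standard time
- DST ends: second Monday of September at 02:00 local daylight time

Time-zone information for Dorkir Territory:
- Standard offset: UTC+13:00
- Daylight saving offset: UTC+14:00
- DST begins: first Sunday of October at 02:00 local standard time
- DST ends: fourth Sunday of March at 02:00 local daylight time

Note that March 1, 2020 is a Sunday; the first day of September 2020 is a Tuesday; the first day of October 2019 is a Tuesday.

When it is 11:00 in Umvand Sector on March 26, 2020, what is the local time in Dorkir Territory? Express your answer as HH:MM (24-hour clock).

1 March 2020 is a Sunday, so the first Monday is March 2 and the fourth is March 23.
1 September 2020 is a Tuesday, so the first Monday is September 7 and the second is September 14.
March 26, 2020 falls between 23 March and 14 September, so daylight saving is in effect and Umvand Sector is at UTC−06:00.
11:00 Umvand Sector + 6h = 17:00 UTC.
1 October 2019 is a Tuesday, so the first Sunday is October 6.
1 March 2020 is a Sunday, so the first Sunday is March 1 and the fourth is March 22.
At the standard offset (UTC+13:00), 17:00 UTC + 13h = 06:00 Dorkir Territory standard time (rolling into the next day, 27 March 2020).
The standard-time date in Dorkir Territory, March 27, 2020, does not fall between 6 October 2019 and 22 March 2020, so daylight saving is not in effect and Dorkir Territory is at UTC+13:00.
17:00 UTC + 13h = 06:00 Dorkir Territory (rolling into the next day, 27 March 2020).

06:00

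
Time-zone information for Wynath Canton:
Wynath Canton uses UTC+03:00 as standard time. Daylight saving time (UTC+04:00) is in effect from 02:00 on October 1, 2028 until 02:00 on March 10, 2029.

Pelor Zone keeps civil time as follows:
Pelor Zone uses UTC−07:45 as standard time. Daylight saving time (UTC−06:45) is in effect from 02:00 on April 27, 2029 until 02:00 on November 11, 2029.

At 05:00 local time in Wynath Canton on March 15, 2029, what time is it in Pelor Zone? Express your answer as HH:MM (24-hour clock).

18:15

March 15, 2029 does not fall between 1 October 2028 and 10 March 2029, so daylight saving is not in effect and Wynath Canton is at UTC+03:00.
05:00 Wynath Canton − 3h = 02:00 UTC.
At the standard offset (UTC−07:45), 02:00 UTC − 7h45m = 18:15 Pelor Zone standard time (rolling into the previous day, 14 March 2029).
The standard-time date in Pelor Zone, March 14, 2029, is outside the daylight-saving period (27 April – 11 November), so Pelor Zone is on standard time, UTC−07:45.
02:00 UTC − 7h45m = 18:15 Pelor Zone (rolling into the previous day, 14 March 2029).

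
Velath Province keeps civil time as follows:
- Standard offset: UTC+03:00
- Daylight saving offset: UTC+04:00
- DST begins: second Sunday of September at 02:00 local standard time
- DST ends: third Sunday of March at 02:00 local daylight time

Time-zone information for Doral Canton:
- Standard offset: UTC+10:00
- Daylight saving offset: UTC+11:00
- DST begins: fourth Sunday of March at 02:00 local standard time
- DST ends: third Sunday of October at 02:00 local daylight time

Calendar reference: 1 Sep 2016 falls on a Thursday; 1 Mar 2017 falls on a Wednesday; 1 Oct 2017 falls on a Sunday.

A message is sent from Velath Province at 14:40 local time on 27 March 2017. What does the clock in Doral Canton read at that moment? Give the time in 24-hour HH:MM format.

1 September 2016 is a Thursday, so the first Sunday is September 4 and the second is September 11.
1 March 2017 is a Wednesday, so the first Sunday is March 5 and the third is March 19.
27 March 2017 is outside the daylight-saving period (11 September 2016 – 19 March 2017), so Velath Province is on standard time, UTC+03:00.
14:40 Velath Province − 3h = 11:40 UTC.
1 March 2017 is a Wednesday, so the first Sunday is March 5 and the fourth is March 26.
1 October 2017 is a Sunday, so the first Sunday is October 1 and the third is October 15.
At the standard offset (UTC+10:00), 11:40 UTC + 10h = 21:40 Doral Canton standard time.
The standard-time date in Doral Canton, 27 March 2017, lies within the daylight-saving period (26 March – 15 October), so Doral Canton is on daylight time, UTC+11:00.
11:40 UTC + 11h = 22:40 Doral Canton.

22:40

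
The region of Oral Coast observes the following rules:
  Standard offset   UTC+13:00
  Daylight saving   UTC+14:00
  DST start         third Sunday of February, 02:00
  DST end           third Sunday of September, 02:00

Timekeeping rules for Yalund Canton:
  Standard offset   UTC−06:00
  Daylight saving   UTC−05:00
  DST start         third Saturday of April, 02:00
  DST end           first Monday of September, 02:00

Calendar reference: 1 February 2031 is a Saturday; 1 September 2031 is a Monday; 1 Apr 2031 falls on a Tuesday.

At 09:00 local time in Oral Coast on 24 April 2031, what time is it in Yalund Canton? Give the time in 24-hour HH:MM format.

1 February 2031 is a Saturday, so the first Sunday is February 2 and the third is February 16.
1 September 2031 is a Monday, so the first Sunday is September 7 and the third is September 21.
24 April 2031 falls between 16 February and 21 September, so daylight saving is in effect and Oral Coast is at UTC+14:00.
09:00 Oral Coast − 14h = 19:00 UTC (rolling into the previous day, 23 April 2031).
1 April 2031 is a Tuesday, so the first Saturday is April 5 and the third is April 19.
1 September 2031 is a Monday, so the first Monday is September 1.
At the standard offset (UTC−06:00), 19:00 UTC − 6h = 13:00 Yalund Canton standard time.
Daylight saving runs 19 April – 1 September; the standard-time date in Yalund Canton, 23 April 2031, is inside that window, so Yalund Canton is at UTC−05:00.
19:00 UTC − 5h = 14:00 Yalund Canton.

14:00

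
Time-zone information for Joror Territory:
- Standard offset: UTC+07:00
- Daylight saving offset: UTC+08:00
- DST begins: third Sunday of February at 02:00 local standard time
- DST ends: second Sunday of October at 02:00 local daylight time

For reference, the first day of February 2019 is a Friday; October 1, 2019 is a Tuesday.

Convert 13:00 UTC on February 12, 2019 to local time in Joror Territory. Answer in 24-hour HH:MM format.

1 February 2019 is a Friday, so the first Sunday is February 3 and the third is February 17.
1 October 2019 is a Tuesday, so the first Sunday is October 6 and the second is October 13.
At the standard offset (UTC+07:00), 13:00 UTC + 7h = 20:00 Joror Territory standard time.
The standard-time date in Joror Territory, February 12, 2019, does not fall between 17 February and 13 October, so daylight saving is not in effect and Joror Territory is at UTC+07:00.
13:00 UTC + 7h = 20:00 local.

20:00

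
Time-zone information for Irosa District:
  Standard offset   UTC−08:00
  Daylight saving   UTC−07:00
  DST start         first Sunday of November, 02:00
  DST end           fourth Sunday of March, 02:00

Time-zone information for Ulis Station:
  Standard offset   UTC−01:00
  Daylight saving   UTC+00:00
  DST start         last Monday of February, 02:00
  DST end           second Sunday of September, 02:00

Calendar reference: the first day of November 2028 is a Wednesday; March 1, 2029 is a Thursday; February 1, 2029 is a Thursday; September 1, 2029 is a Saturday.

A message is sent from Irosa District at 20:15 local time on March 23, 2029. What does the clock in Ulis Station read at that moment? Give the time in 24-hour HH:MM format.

1 November 2028 is a Wednesday, so the first Sunday is November 5.
1 March 2029 is a Thursday, so the first Sunday is March 4 and the fourth is March 25.
Daylight saving runs 5 November 2028 – 25 March 2029; March 23, 2029 is inside that window, so Irosa District is at UTC−07:00.
20:15 Irosa District + 7h = 03:15 UTC (rolling into the next day, 24 March 2029).
1 February 2029 is a Thursday, so Mondays fall on 5, 12, 19, 26; the last is February 26.
1 September 2029 is a Saturday, so the first Sunday is September 2 and the second is September 9.
At the standard offset (UTC−01:00), 03:15 UTC − 1h = 02:15 Ulis Station standard time.
The standard-time date in Ulis Station, March 24, 2029, falls between 26 February and 9 September, so daylight saving is in effect and Ulis Station is at UTC+00:00.
03:15 UTC + 0h = 03:15 Ulis Station.

03:15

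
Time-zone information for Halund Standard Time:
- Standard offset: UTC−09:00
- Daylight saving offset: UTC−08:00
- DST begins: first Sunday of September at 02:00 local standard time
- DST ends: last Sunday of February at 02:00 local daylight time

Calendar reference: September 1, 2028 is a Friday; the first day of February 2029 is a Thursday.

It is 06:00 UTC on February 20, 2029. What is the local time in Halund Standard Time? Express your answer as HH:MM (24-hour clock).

1 September 2028 is a Friday, so the first Sunday is September 3.
1 February 2029 is a Thursday, so Sundays fall on 4, 11, 18, 25; the last is February 25.
At the standard offset (UTC−09:00), 06:00 UTC − 9h = 21:00 Halund Standard Time standard time (rolling into the previous day, 19 February 2029).
The standard-time date in Halund Standard Time, February 19, 2029, falls between 3 September 2028 and 25 February 2029, so daylight saving is in effect and Halund Standard Time is at UTC−08:00.
06:00 UTC − 8h = 22:00 local (rolling into the previous day, 19 February 2029).

22:00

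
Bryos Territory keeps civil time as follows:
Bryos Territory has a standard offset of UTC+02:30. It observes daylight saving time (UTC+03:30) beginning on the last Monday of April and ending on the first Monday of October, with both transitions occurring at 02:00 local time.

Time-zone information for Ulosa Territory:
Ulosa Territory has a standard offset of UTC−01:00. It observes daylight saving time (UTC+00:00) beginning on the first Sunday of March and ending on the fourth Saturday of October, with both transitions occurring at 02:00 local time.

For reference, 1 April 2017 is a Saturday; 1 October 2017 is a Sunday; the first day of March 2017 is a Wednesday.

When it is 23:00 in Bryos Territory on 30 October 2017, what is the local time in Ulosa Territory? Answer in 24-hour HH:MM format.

1 April 2017 is a Saturday, so Mondays fall on 3, 10, 17, 24; the last is April 24.
1 October 2017 is a Sunday, so the first Monday is October 2.
30 October 2017 does not fall between 24 April and 2 October, so daylight saving is not in effect and Bryos Territory is at UTC+02:30.
23:00 Bryos Territory − 2h30m = 20:30 UTC.
1 March 2017 is a Wednesday, so the first Sunday is March 5.
1 October 2017 is a Sunday, so the first Saturday is October 7 and the fourth is October 28.
At the standard offset (UTC−01:00), 20:30 UTC − 1h = 19:30 Ulosa Territory standard time.
The standard-time date in Ulosa Territory, 30 October 2017, is outside the daylight-saving period (5 March – 28 October), so Ulosa Territory is on standard time, UTC−01:00.
20:30 UTC − 1h = 19:30 Ulosa Territory.

19:30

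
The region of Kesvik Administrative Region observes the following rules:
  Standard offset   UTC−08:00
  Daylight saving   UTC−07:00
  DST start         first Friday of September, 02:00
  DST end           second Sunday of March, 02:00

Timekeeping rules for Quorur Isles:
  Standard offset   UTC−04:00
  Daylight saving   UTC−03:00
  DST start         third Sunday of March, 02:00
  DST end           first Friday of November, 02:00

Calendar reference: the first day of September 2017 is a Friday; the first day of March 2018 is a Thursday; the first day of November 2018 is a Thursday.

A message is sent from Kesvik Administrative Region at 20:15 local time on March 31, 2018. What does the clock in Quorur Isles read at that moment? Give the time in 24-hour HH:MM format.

1 September 2017 is a Friday, so the first Friday is September 1.
1 March 2018 is a Thursday, so the first Sunday is March 4 and the second is March 11.
March 31, 2018 does not fall between 1 September 2017 and 11 March 2018, so daylight saving is not in effect and Kesvik Administrative Region is at UTC−08:00.
20:15 Kesvik Administrative Region + 8h = 04:15 UTC (rolling into the next day, 1 April 2018).
1 March 2018 is a Thursday, so the first Sunday is March 4 and the third is March 18.
1 November 2018 is a Thursday, so the first Friday is November 2.
At the standard offset (UTC−04:00), 04:15 UTC − 4h = 00:15 Quorur Isles standard time.
The standard-time date in Quorur Isles, April 1, 2018, falls between 18 March and 2 November, so daylight saving is in effect and Quorur Isles is at UTC−03:00.
04:15 UTC − 3h = 01:15 Quorur Isles.

01:15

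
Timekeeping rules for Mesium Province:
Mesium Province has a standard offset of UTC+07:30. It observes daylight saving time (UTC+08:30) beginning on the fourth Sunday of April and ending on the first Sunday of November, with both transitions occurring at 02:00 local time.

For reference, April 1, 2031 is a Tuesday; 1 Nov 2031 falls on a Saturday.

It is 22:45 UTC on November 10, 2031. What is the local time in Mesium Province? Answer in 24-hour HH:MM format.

06:15

1 April 2031 is a Tuesday, so the first Sunday is April 6 and the fourth is April 27.
1 November 2031 is a Saturday, so the first Sunday is November 2.
At the standard offset (UTC+07:30), 22:45 UTC + 7h30m = 06:15 Mesium Province standard time (rolling into the next day, 11 November 2031).
Daylight saving runs 27 April – 2 November; the standard-time date in Mesium Province, November 11, 2031, is outside that window, so Mesium Province is on standard time at UTC+07:30.
22:45 UTC + 7h30m = 06:15 local (rolling into the next day, 11 November 2031).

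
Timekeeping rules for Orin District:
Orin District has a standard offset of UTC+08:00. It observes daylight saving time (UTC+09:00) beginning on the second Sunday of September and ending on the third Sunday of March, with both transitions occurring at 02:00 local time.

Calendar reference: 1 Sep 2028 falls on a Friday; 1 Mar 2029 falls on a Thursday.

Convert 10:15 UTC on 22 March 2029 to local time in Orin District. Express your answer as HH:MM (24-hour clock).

1 September 2028 is a Friday, so the first Sunday is September 3 and the second is September 10.
1 March 2029 is a Thursday, so the first Sunday is March 4 and the third is March 18.
At the standard offset (UTC+08:00), 10:15 UTC + 8h = 18:15 Orin District standard time.
Daylight saving runs 10 September 2028 – 18 March 2029; the standard-time date in Orin District, 22 March 2029, is outside that window, so Orin District is on standard time at UTC+08:00.
10:15 UTC + 8h = 18:15 local.

18:15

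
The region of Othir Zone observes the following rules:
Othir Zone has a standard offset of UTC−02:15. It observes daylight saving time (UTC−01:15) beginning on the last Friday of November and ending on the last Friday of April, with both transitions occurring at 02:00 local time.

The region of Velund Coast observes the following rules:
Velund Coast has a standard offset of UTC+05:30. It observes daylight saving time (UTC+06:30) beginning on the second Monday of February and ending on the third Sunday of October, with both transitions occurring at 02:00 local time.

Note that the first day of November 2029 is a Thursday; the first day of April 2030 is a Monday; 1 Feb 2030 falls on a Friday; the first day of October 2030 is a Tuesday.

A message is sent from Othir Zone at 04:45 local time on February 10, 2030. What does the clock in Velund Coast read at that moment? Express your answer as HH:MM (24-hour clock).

1 November 2029 is a Thursday, so Fridays fall on 2, 9, 16, 23, 30; the last is November 30.
1 April 2030 is a Monday, so Fridays fall on 5, 12, 19, 26; the last is April 26.
February 10, 2030 lies within the daylight-saving period (30 November 2029 – 26 April 2030), so Othir Zone is on daylight time, UTC−01:15.
04:45 Othir Zone + 1h15m = 06:00 UTC.
1 February 2030 is a Friday, so the first Monday is February 4 and the second is February 11.
1 October 2030 is a Tuesday, so the first Sunday is October 6 and the third is October 20.
At the standard offset (UTC+05:30), 06:00 UTC + 5h30m = 11:30 Velund Coast standard time.
Daylight saving runs 11 February – 20 October; the standard-time date in Velund Coast, February 10, 2030, is outside that window, so Velund Coast is on standard time at UTC+05:30.
06:00 UTC + 5h30m = 11:30 Velund Coast.

11:30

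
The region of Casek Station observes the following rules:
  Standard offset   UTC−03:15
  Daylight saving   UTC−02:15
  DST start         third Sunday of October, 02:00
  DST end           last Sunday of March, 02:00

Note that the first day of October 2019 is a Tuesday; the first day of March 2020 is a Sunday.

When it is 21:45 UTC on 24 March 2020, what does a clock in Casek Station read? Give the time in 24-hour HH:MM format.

19:30

1 October 2019 is a Tuesday, so the first Sunday is October 6 and the third is October 20.
1 March 2020 is a Sunday, so Sundays fall on 1, 8, 15, 22, 29; the last is March 29.
At the standard offset (UTC−03:15), 21:45 UTC − 3h15m = 18:30 Casek Station standard time.
The standard-time date in Casek Station, 24 March 2020, lies within the daylight-saving period (20 October 2019 – 29 March 2020), so Casek Station is on daylight time, UTC−02:15.
21:45 UTC − 2h15m = 19:30 local.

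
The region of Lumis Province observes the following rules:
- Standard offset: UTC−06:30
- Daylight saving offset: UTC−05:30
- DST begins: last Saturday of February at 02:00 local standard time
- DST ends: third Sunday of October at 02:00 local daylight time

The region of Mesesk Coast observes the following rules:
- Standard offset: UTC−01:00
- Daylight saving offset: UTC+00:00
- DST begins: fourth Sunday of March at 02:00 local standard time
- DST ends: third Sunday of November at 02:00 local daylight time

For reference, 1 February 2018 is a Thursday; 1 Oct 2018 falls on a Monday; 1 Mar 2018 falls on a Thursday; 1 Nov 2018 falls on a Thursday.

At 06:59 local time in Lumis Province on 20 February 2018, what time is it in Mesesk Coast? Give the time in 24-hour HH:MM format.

12:29

1 February 2018 is a Thursday, so Saturdays fall on 3, 10, 17, 24; the last is February 24.
1 October 2018 is a Monday, so the first Sunday is October 7 and the third is October 21.
20 February 2018 is outside the daylight-saving period (24 February – 21 October), so Lumis Province is on standard time, UTC−06:30.
06:59 Lumis Province + 6h30m = 13:29 UTC.
1 March 2018 is a Thursday, so the first Sunday is March 4 and the fourth is March 25.
1 November 2018 is a Thursday, so the first Sunday is November 4 and the third is November 18.
At the standard offset (UTC−01:00), 13:29 UTC − 1h = 12:29 Mesesk Coast standard time.
The standard-time date in Mesesk Coast, 20 February 2018, does not fall between 25 March and 18 November, so daylight saving is not in effect and Mesesk Coast is at UTC−01:00.
13:29 UTC − 1h = 12:29 Mesesk Coast.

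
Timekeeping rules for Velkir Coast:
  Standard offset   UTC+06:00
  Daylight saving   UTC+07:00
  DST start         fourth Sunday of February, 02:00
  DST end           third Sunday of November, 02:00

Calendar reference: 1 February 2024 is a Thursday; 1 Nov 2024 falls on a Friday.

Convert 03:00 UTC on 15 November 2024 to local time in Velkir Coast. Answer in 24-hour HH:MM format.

1 February 2024 is a Thursday, so the first Sunday is February 4 and the fourth is February 25.
1 November 2024 is a Friday, so the first Sunday is November 3 and the third is November 17.
At the standard offset (UTC+06:00), 03:00 UTC + 6h = 09:00 Velkir Coast standard time.
The standard-time date in Velkir Coast, 15 November 2024, falls between 25 February and 17 November, so daylight saving is in effect and Velkir Coast is at UTC+07:00.
03:00 UTC + 7h = 10:00 local.

10:00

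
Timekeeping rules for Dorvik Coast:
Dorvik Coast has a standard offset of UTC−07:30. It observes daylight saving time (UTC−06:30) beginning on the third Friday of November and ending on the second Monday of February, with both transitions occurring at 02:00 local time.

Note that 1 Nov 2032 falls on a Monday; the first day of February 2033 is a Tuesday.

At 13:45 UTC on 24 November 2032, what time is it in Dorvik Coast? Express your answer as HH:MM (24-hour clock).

07:15

1 November 2032 is a Monday, so the first Friday is November 5 and the third is November 19.
1 February 2033 is a Tuesday, so the first Monday is February 7 and the second is February 14.
At the standard offset (UTC−07:30), 13:45 UTC − 7h30m = 06:15 Dorvik Coast standard time.
The standard-time date in Dorvik Coast, 24 November 2032, falls between 19 November 2032 and 14 February 2033, so daylight saving is in effect and Dorvik Coast is at UTC−06:30.
13:45 UTC − 6h30m = 07:15 local.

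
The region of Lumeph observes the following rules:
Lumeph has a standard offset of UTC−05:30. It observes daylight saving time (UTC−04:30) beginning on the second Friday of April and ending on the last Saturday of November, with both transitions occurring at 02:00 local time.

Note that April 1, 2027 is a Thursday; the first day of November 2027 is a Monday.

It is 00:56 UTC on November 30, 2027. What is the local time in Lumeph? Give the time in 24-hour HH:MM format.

1 April 2027 is a Thursday, so the first Friday is April 2 and the second is April 9.
1 November 2027 is a Monday, so Saturdays fall on 6, 13, 20, 27; the last is November 27.
At the standard offset (UTC−05:30), 00:56 UTC − 5h30m = 19:26 Lumeph standard time (rolling into the previous day, 29 November 2027).
Daylight saving runs 9 April – 27 November; the standard-time date in Lumeph, November 29, 2027, is outside that window, so Lumeph is on standard time at UTC−05:30.
00:56 UTC − 5h30m = 19:26 local (rolling into the previous day, 29 November 2027).

19:26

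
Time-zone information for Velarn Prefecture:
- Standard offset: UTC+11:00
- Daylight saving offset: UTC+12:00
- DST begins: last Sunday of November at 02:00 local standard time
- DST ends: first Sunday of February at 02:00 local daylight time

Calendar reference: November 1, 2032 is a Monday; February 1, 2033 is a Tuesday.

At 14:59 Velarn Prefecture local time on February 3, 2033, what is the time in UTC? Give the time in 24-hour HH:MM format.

02:59

1 November 2032 is a Monday, so Sundays fall on 7, 14, 21, 28; the last is November 28.
1 February 2033 is a Tuesday, so the first Sunday is February 6.
February 3, 2033 lies within the daylight-saving period (28 November 2032 – 6 February 2033), so Velarn Prefecture is on daylight time, UTC+12:00.
14:59 local − 12h = 02:59 UTC.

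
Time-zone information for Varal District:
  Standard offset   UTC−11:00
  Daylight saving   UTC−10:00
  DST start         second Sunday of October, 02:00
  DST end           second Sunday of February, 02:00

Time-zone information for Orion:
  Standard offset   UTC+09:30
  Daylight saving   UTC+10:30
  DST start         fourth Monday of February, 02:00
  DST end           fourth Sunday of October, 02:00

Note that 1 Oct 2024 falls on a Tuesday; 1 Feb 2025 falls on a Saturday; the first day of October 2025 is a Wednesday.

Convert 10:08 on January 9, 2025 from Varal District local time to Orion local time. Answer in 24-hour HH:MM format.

05:38

1 October 2024 is a Tuesday, so the first Sunday is October 6 and the second is October 13.
1 February 2025 is a Saturday, so the first Sunday is February 2 and the second is February 9.
Daylight saving runs 13 October 2024 – 9 February 2025; January 9, 2025 is inside that window, so Varal District is at UTC−10:00.
10:08 Varal District + 10h = 20:08 UTC.
1 February 2025 is a Saturday, so the first Monday is February 3 and the fourth is February 24.
1 October 2025 is a Wednesday, so the first Sunday is October 5 and the fourth is October 26.
At the standard offset (UTC+09:30), 20:08 UTC + 9h30m = 05:38 Orion standard time (rolling into the next day, 10 January 2025).
Daylight saving runs 24 February – 26 October; the standard-time date in Orion, January 10, 2025, is outside that window, so Orion is on standard time at UTC+09:30.
20:08 UTC + 9h30m = 05:38 Orion (rolling into the next day, 10 January 2025).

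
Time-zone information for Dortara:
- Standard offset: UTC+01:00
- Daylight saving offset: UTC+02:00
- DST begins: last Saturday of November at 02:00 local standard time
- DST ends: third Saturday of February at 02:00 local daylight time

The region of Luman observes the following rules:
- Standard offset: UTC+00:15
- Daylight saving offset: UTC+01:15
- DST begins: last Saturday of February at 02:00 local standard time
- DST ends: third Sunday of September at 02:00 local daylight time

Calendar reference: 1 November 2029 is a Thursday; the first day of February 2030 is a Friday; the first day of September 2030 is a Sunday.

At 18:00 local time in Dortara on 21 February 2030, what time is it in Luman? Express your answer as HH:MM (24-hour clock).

17:15

1 November 2029 is a Thursday, so Saturdays fall on 3, 10, 17, 24; the last is November 24.
1 February 2030 is a Friday, so the first Saturday is February 2 and the third is February 16.
21 February 2030 is outside the daylight-saving period (24 November 2029 – 16 February 2030), so Dortara is on standard time, UTC+01:00.
18:00 Dortara − 1h = 17:00 UTC.
1 February 2030 is a Friday, so Saturdays fall on 2, 9, 16, 23; the last is February 23.
1 September 2030 is a Sunday, so the first Sunday is September 1 and the third is September 15.
At the standard offset (UTC+00:15), 17:00 UTC + 0h15m = 17:15 Luman standard time.
The standard-time date in Luman, 21 February 2030, does not fall between 23 February and 15 September, so daylight saving is not in effect and Luman is at UTC+00:15.
17:00 UTC + 0h15m = 17:15 Luman.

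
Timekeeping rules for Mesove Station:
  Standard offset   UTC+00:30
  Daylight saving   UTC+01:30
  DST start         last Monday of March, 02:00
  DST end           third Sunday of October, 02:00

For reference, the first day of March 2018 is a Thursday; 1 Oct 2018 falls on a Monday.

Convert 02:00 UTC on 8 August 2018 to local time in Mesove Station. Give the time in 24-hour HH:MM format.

03:30

1 March 2018 is a Thursday, so Mondays fall on 5, 12, 19, 26; the last is March 26.
1 October 2018 is a Monday, so the first Sunday is October 7 and the third is October 21.
At the standard offset (UTC+00:30), 02:00 UTC + 0h30m = 02:30 Mesove Station standard time.
The standard-time date in Mesove Station, 8 August 2018, falls between 26 March and 21 October, so daylight saving is in effect and Mesove Station is at UTC+01:30.
02:00 UTC + 1h30m = 03:30 local.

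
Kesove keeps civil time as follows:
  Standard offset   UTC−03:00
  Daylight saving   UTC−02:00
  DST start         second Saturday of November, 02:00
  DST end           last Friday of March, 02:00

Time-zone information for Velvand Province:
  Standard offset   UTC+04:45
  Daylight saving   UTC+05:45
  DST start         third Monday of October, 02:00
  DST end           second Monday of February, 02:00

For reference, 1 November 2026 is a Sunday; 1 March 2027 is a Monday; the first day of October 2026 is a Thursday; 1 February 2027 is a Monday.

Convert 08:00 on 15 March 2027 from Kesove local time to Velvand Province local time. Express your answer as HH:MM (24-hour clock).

14:45

1 November 2026 is a Sunday, so the first Saturday is November 7 and the second is November 14.
1 March 2027 is a Monday, so Fridays fall on 5, 12, 19, 26; the last is March 26.
15 March 2027 lies within the daylight-saving period (14 November 2026 – 26 March 2027), so Kesove is on daylight time, UTC−02:00.
08:00 Kesove + 2h = 10:00 UTC.
1 October 2026 is a Thursday, so the first Monday is October 5 and the third is October 19.
1 February 2027 is a Monday, so the first Monday is February 1 and the second is February 8.
At the standard offset (UTC+04:45), 10:00 UTC + 4h45m = 14:45 Velvand Province standard time.
Daylight saving runs 19 October 2026 – 8 February 2027; the standard-time date in Velvand Province, 15 March 2027, is outside that window, so Velvand Province is on standard time at UTC+04:45.
10:00 UTC + 4h45m = 14:45 Velvand Province.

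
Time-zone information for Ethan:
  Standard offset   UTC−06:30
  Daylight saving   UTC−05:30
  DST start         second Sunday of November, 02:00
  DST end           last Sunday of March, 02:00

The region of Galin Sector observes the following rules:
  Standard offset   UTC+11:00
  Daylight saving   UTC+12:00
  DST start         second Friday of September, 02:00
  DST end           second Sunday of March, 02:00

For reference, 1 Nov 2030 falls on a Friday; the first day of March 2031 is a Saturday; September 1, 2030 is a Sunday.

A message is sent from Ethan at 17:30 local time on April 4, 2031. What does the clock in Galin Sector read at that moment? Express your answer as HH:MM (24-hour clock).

11:00

1 November 2030 is a Friday, so the first Sunday is November 3 and the second is November 10.
1 March 2031 is a Saturday, so Sundays fall on 2, 9, 16, 23, 30; the last is March 30.
April 4, 2031 does not fall between 10 November 2030 and 30 March 2031, so daylight saving is not in effect and Ethan is at UTC−06:30.
17:30 Ethan + 6h30m = 00:00 UTC (rolling into the next day, 5 April 2031).
1 September 2030 is a Sunday, so the first Friday is September 6 and the second is September 13.
1 March 2031 is a Saturday, so the first Sunday is March 2 and the second is March 9.
At the standard offset (UTC+11:00), 00:00 UTC + 11h = 11:00 Galin Sector standard time.
Daylight saving runs 13 September 2030 – 9 March 2031; the standard-time date in Galin Sector, April 5, 2031, is outside that window, so Galin Sector is on standard time at UTC+11:00.
00:00 UTC + 11h = 11:00 Galin Sector.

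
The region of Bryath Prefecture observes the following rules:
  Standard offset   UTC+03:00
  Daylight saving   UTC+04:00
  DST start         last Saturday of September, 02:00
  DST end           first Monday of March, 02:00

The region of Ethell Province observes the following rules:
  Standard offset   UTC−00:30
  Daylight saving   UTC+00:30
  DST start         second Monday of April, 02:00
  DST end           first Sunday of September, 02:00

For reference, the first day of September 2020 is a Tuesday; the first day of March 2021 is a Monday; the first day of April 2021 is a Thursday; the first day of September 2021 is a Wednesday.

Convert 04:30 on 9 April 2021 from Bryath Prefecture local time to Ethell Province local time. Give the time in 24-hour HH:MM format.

01:00

1 September 2020 is a Tuesday, so Saturdays fall on 5, 12, 19, 26; the last is September 26.
1 March 2021 is a Monday, so the first Monday is March 1.
9 April 2021 does not fall between 26 September 2020 and 1 March 2021, so daylight saving is not in effect and Bryath Prefecture is at UTC+03:00.
04:30 Bryath Prefecture − 3h = 01:30 UTC.
1 April 2021 is a Thursday, so the first Monday is April 5 and the second is April 12.
1 September 2021 is a Wednesday, so the first Sunday is September 5.
At the standard offset (UTC−00:30), 01:30 UTC − 0h30m = 01:00 Ethell Province standard time.
The standard-time date in Ethell Province, 9 April 2021, is outside the daylight-saving period (12 April – 5 September), so Ethell Province is on standard time, UTC−00:30.
01:30 UTC − 0h30m = 01:00 Ethell Province.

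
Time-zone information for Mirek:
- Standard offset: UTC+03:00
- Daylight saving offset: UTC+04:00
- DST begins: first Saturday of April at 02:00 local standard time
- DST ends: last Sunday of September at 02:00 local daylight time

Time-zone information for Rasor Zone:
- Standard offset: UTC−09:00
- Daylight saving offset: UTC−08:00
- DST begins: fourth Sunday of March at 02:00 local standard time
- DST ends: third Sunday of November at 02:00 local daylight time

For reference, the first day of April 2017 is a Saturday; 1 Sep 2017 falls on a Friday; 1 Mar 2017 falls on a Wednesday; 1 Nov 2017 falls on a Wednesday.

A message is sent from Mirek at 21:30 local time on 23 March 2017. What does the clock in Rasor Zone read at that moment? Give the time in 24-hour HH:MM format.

1 April 2017 is a Saturday, so the first Saturday is April 1.
1 September 2017 is a Friday, so Sundays fall on 3, 10, 17, 24; the last is September 24.
23 March 2017 does not fall between 1 April and 24 September, so daylight saving is not in effect and Mirek is at UTC+03:00.
21:30 Mirek − 3h = 18:30 UTC.
1 March 2017 is a Wednesday, so the first Sunday is March 5 and the fourth is March 26.
1 November 2017 is a Wednesday, so the first Sunday is November 5 and the third is November 19.
At the standard offset (UTC−09:00), 18:30 UTC − 9h = 09:30 Rasor Zone standard time.
The standard-time date in Rasor Zone, 23 March 2017, does not fall between 26 March and 19 November, so daylight saving is not in effect and Rasor Zone is at UTC−09:00.
18:30 UTC − 9h = 09:30 Rasor Zone.

09:30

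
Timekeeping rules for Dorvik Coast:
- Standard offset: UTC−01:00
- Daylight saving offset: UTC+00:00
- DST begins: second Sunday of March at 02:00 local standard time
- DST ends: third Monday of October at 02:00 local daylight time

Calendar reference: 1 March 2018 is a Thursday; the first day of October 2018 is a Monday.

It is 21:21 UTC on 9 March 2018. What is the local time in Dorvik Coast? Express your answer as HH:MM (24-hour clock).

1 March 2018 is a Thursday, so the first Sunday is March 4 and the second is March 11.
1 October 2018 is a Monday, so the first Monday is October 1 and the third is October 15.
At the standard offset (UTC−01:00), 21:21 UTC − 1h = 20:21 Dorvik Coast standard time.
The standard-time date in Dorvik Coast, 9 March 2018, is outside the daylight-saving period (11 March – 15 October), so Dorvik Coast is on standard time, UTC−01:00.
21:21 UTC − 1h = 20:21 local.

20:21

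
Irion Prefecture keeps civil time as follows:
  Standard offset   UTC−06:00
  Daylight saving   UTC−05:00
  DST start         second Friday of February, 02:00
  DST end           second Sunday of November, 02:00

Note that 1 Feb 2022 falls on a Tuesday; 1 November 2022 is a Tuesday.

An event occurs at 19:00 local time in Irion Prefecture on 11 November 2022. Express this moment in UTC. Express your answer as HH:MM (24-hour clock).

00:00

1 February 2022 is a Tuesday, so the first Friday is February 4 and the second is February 11.
1 November 2022 is a Tuesday, so the first Sunday is November 6 and the second is November 13.
11 November 2022 lies within the daylight-saving period (11 February – 13 November), so Irion Prefecture is on daylight time, UTC−05:00.
19:00 local + 5h = 00:00 UTC (rolling into the next day, 12 November 2022).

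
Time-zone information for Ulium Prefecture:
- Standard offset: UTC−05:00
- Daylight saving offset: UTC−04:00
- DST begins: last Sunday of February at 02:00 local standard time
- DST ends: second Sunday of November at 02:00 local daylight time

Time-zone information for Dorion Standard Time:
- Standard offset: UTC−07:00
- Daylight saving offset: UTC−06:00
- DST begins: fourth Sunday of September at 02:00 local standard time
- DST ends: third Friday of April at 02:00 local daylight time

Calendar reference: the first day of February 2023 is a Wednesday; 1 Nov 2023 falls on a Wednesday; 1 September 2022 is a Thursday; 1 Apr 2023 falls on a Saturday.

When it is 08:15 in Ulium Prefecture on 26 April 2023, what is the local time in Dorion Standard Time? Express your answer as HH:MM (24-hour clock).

05:15

1 February 2023 is a Wednesday, so Sundays fall on 5, 12, 19, 26; the last is February 26.
1 November 2023 is a Wednesday, so the first Sunday is November 5 and the second is November 12.
26 April 2023 lies within the daylight-saving period (26 February – 12 November), so Ulium Prefecture is on daylight time, UTC−04:00.
08:15 Ulium Prefecture + 4h = 12:15 UTC.
1 September 2022 is a Thursday, so the first Sunday is September 4 and the fourth is September 25.
1 April 2023 is a Saturday, so the first Friday is April 7 and the third is April 21.
At the standard offset (UTC−07:00), 12:15 UTC − 7h = 05:15 Dorion Standard Time standard time.
The standard-time date in Dorion Standard Time, 26 April 2023, does not fall between 25 September 2022 and 21 April 2023, so daylight saving is not in effect and Dorion Standard Time is at UTC−07:00.
12:15 UTC − 7h = 05:15 Dorion Standard Time.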